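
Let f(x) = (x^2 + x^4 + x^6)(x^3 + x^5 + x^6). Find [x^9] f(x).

(x^2 + x^4 + x^6) has coefficients 0,0,1,0,1,0,1 for degrees 0…6.
(x^3 + x^5 + x^6) has coefficients 0,0,0,1,0,1,1,0,0,0 for degrees 0…9.
[x^9] = 1·0 + 1·1 + 1·1 = 2.

2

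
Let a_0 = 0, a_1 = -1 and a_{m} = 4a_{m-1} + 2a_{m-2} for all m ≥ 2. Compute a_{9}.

-139536

The ordinary generating function has denominator 1 - 4z - 2z^2.
Iterating the recurrence: a_0,…,a_{9} = 0, -1, -4, -18, -80, -356, -1584, -7048, -31360, -139536.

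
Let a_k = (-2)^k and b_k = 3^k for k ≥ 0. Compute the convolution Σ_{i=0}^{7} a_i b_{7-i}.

This is [x^7] in the product of the two ordinary generating functions.
Σ = 1·2187 − 2·729 + 4·243 − 8·81 + 16·27 − 32·9 + 64·3 − 128·1 = 1261.

1261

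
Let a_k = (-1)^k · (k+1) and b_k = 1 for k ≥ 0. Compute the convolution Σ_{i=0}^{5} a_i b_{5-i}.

-3

This is [x^5] in the product of the two ordinary generating functions.
Σ = 1·1 − 2·1 + 3·1 − 4·1 + 5·1 − 6·1 = -3.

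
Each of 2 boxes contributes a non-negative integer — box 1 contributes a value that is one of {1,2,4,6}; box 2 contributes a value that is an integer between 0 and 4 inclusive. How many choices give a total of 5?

The generating function for the choices is (x + x^2 + x^4 + x^6)·(1 + x + x^2 + x^3 + x^4); the count is [x^5].
(x + x^2 + x^4 + x^6) has coefficients 0,1,1,0,1,0 for degrees 0…5.
(1 + x + x^2 + x^3 + x^4) has coefficients 1,1,1,1,1,0 for degrees 0…5.
[x^5] = 1·1 + 1·1 + 1·1 = 3.

3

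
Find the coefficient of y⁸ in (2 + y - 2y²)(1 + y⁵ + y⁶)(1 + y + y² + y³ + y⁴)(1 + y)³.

(2 + y - 2y²) has coefficients 2,1,-2 for degrees 0…2.
(1 + y⁵ + y⁶) has coefficients 1,0,0,0,0,1,1,0,0 for degrees 0…8.
Multiplying by (1 + y + y² + y³ + y⁴) gives running coefficients 1,1,1,1,1,1,2,2,2 for degrees 0…8.
Finally multiplying by (1 + y)³, the product of all factors after the first has coefficients 1,4,7,8,8,8,9,12,15 for degrees 0…8.
[y⁸] = 2·15 + 1·12 − 2·9 = 24.

24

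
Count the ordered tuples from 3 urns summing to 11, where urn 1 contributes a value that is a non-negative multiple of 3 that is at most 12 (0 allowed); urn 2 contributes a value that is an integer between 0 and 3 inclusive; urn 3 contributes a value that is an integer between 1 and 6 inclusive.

The generating function for the choices is (1 + t^3 + t^6 + t^9 + t^12)·(1 + t + t^2 + t^3)·(t + t^2 + t^3 + t^4 + t^5 + t^6); the count is [t^11].
(1 + t^3 + t^6 + t^9 + t^12) has coefficients 1,0,0,1,0,0,1,0,0,1,0,0 for degrees 0…11.
(1 + t + t^2 + t^3) has coefficients 1,1,1,1,0,0,0,0,0,0,0,0 for degrees 0…11.
Finally multiplying by (t + t^2 + t^3 + t^4 + t^5 + t^6), the product of all factors after the first has coefficients 0,1,2,3,4,4,4,3,2,1,0,0 for degrees 0…11.
[t^11] = 1·0 + 1·2 + 1·4 + 1·2 = 8.

8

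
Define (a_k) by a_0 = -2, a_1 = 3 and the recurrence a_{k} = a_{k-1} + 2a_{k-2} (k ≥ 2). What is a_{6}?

The ordinary generating function has denominator 1 - q - 2q^2.
Iterating the recurrence: a_0,…,a_{6} = -2, 3, -1, 5, 3, 13, 19.

19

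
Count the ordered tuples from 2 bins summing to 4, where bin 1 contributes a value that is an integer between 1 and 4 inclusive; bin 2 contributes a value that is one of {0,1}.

The generating function for the choices is (q + q^2 + q^3 + q^4)·(1 + q); the count is [q^4].
(q + q^2 + q^3 + q^4) has coefficients 0,1,1,1,1 for degrees 0…4.
(1 + q) has coefficients 1,1,0,0,0 for degrees 0…4.
[q^4] = 1·0 + 1·0 + 1·1 + 1·1 = 2.

2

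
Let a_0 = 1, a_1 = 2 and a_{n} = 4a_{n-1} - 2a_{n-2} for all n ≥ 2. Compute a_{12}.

1254464

The ordinary generating function has denominator 1 - 4x + 2x^2.
Iterating the recurrence: a_0,…,a_{12} = 1, 2, 6, 20, 68, 232, 792, 2704, 9232, 31520, 107616, 367424, 1254464.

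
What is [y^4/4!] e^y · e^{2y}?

The EGF product rule gives c_4 = Σ_{k_1+k_2=4} C(4; k_1,k_2) · ∏ g_i(k_i), where e^y gives (1)^k; e^{2y} gives (2)^k.
g_1(k) for k = 0…4: 1, 1, 1, 1, 1.
g_2(k) for k = 0…4: 1, 2, 4, 8, 16.
c_4 = Σ_k C(4,k)·g_1(k)·g_2(4−k) = 1·1·16 + 4·1·8 + 6·1·4 + 4·1·2 + 1·1·1 = 16 + 32 + 24 + 8 + 1 = 81.

81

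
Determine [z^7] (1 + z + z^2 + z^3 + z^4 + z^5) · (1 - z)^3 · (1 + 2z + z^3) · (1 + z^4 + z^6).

3

(1 + z + z^2 + z^3 + z^4 + z^5) has coefficients 1,1,1,1,1,1 for degrees 0…5.
(1 - z)^3 has coefficients 1,-3,3,-1,0,0,0,0 for degrees 0…7.
Multiplying by (1 + 2z + z^3) gives running coefficients 1,-1,-3,6,-5,3,-1,0 for degrees 0…7.
Finally multiplying by (1 + z^4 + z^6), the product of all factors after the first has coefficients 1,-1,-3,6,-4,2,-3,5 for degrees 0…7.
[z^7] = 1·5 + 1·(-3) + 1·2 + 1·(-4) + 1·6 + 1·(-3) = 3.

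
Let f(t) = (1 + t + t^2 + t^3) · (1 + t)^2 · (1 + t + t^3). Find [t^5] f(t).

8

(1 + t + t^2 + t^3) has coefficients 1,1,1,1 for degrees 0…3.
(1 + t)^2 has coefficients 1,2,1,0,0,0 for degrees 0…5.
Finally multiplying by (1 + t + t^3), the product of all factors after the first has coefficients 1,3,3,2,2,1 for degrees 0…5.
[t^5] = 1·1 + 1·2 + 1·2 + 1·3 = 8.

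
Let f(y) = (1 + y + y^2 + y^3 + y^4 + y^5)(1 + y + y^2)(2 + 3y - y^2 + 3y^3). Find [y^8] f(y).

(1 + y + y^2 + y^3 + y^4 + y^5) has coefficients 1,1,1,1,1,1 for degrees 0…5.
(1 + y + y^2) has coefficients 1,1,1,0,0,0,0,0,0 for degrees 0…8.
Finally multiplying by (2 + 3y - y^2 + 3y^3), the product of all factors after the first has coefficients 2,5,4,5,2,3,0,0,0 for degrees 0…8.
[y^8] = 1·0 + 1·0 + 1·0 + 1·3 + 1·2 + 1·5 = 10.

10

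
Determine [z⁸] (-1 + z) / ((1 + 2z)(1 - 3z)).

-2778

The denominator gives the recurrence a_n = a_(n−1) + 6a_(n−2) for n ≥ 3; the numerator fixes a_0 = -1, a_1 = 0, a_2 = -6.
Iterating: -1, 0, -6, -6, -42, -78, -330, -798, -2778, so a_8 = -2778.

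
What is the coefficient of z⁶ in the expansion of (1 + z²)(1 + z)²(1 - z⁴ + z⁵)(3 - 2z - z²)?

(1 + z²) has coefficients 1,0,1 for degrees 0…2.
(1 + z)² has coefficients 1,2,1,0,0,0,0 for degrees 0…6.
Multiplying by (1 - z⁴ + z⁵) gives running coefficients 1,2,1,0,-1,-1,1 for degrees 0…6.
Finally multiplying by (3 - 2z - z²), the product of all factors after the first has coefficients 3,4,-2,-4,-4,-1,6 for degrees 0…6.
[z⁶] = 1·6 + 1·(-4) = 2.

2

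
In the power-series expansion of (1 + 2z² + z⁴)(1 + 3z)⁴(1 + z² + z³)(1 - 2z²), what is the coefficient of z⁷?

(1 + 2z² + z⁴) has coefficients 1,0,2,0,1 for degrees 0…4.
(1 + 3z)⁴ has coefficients 1,12,54,108,81,0,0,0 for degrees 0…7.
Multiplying by (1 + z² + z³) gives running coefficients 1,12,55,121,147,162,189,81 for degrees 0…7.
Finally multiplying by (1 - 2z²), the product of all factors after the first has coefficients 1,12,53,97,37,-80,-105,-243 for degrees 0…7.
[z⁷] = 1·(-243) + 2·(-80) + 1·97 = -306.

-306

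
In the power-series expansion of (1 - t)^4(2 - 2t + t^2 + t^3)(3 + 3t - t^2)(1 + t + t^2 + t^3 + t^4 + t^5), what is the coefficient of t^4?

-37

(1 - t)^4 has coefficients 1,-4,6,-4,1 for degrees 0…4.
(2 - 2t + t^2 + t^3) has coefficients 2,-2,1,1,0 for degrees 0…4.
Multiplying by (3 + 3t - t^2) gives running coefficients 6,0,-5,8,2 for degrees 0…4.
Finally multiplying by (1 + t + t^2 + t^3 + t^4 + t^5), the product of all factors after the first has coefficients 6,6,1,9,11 for degrees 0…4.
[t^4] = 1·11 − 4·9 + 6·1 − 4·6 + 1·6 = -37.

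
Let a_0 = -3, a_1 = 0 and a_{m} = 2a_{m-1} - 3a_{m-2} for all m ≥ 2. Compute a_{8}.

The ordinary generating function has denominator 1 - 2z + 3z^2.
Iterating the recurrence: a_0,…,a_{8} = -3, 0, 9, 18, 9, -36, -99, -90, 117.

117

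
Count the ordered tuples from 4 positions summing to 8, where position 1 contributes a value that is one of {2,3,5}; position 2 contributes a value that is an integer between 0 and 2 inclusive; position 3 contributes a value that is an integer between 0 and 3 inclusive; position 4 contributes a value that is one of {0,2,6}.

12

The generating function for the choices is (q^2 + q^3 + q^5)·(1 + q + q^2)·(1 + q + q^2 + q^3)·(1 + q^2 + q^6); the count is [q^8].
(q^2 + q^3 + q^5) has coefficients 0,0,1,1,0,1 for degrees 0…5.
(1 + q + q^2) has coefficients 1,1,1,0,0,0,0,0,0 for degrees 0…8.
Multiplying by (1 + q + q^2 + q^3) gives running coefficients 1,2,3,3,2,1,0,0,0 for degrees 0…8.
Finally multiplying by (1 + q^2 + q^6), the product of all factors after the first has coefficients 1,2,4,5,5,4,3,3,3 for degrees 0…8.
[q^8] = 1·3 + 1·4 + 1·5 = 12.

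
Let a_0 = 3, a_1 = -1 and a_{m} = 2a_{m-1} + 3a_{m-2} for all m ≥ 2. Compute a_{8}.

3283

The ordinary generating function has denominator 1 - 2q - 3q^2.
Iterating the recurrence: a_0,…,a_{8} = 3, -1, 7, 11, 43, 119, 367, 1091, 3283.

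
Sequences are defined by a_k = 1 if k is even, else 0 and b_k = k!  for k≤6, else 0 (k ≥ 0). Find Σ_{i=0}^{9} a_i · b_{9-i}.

Write out a_i and b_{9-i} for i = 0,…,9 and sum the products.
Σ = 1·0 + 0·0 + 1·0 + 0·720 + 1·120 + 0·24 + 1·6 + 0·2 + 1·1 + 0·1 = 127.

127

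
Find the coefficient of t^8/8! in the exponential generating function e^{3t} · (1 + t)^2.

82377

The EGF product rule gives c_8 = Σ_{k_1+k_2=8} C(8; k_1,k_2) · ∏ g_i(k_i), where e^{3t} gives (3)^k; (1+t)^2 gives the falling factorial (2)_k.
g_1(k) for k = 0…8: 1, 3, 9, 27, 81, 243, 729, 2187, 6561.
g_2(k) for k = 0…8: 1, 2, 2, 0, 0, 0, 0, 0, 0.
c_8 = Σ_k C(8,k)·g_1(k)·g_2(8−k) = 28·729·2 + 8·2187·2 + 1·6561·1 = 40824 + 34992 + 6561 = 82377.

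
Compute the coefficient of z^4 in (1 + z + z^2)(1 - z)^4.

(1 + z + z^2) has coefficients 1,1,1 for degrees 0…2.
(1 - z)^4 has coefficients 1,-4,6,-4,1 for degrees 0…4.
[z^4] = 1·1 + 1·(-4) + 1·6 = 3.

3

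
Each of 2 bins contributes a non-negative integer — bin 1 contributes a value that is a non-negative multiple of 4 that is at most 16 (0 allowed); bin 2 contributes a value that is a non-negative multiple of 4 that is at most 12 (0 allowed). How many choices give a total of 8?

The generating function for the choices is (1 + t⁴ + t⁸ + t¹² + t¹⁶)·(1 + t⁴ + t⁸ + t¹²); the count is [t⁸].
(1 + t⁴ + t⁸ + t¹² + t¹⁶) has coefficients 1,0,0,0,1,0,0,0,1 for degrees 0…8.
(1 + t⁴ + t⁸ + t¹²) has coefficients 1,0,0,0,1,0,0,0,1 for degrees 0…8.
[t⁸] = 1·1 + 1·1 + 1·1 = 3.

3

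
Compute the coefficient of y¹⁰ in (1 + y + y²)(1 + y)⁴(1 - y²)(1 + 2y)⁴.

(1 + y + y²) has coefficients 1,1,1 for degrees 0…2.
(1 + y)⁴ has coefficients 1,4,6,4,1,0,0,0,0,0,0 for degrees 0…10.
Multiplying by (1 - y²) gives running coefficients 1,4,5,0,-5,-4,-1,0,0,0,0 for degrees 0…10.
Finally multiplying by (1 + 2y)⁴, the product of all factors after the first has coefficients 1,12,61,168,259,180,-73,-264,-232,-96,-16 for degrees 0…10.
[y¹⁰] = 1·(-16) + 1·(-96) + 1·(-232) = -344.

-344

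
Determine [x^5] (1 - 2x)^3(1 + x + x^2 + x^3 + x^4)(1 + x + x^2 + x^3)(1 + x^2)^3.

-3

(1 - 2x)^3 has coefficients 1,-6,12,-8 for degrees 0…3.
(1 + x + x^2 + x^3 + x^4) has coefficients 1,1,1,1,1,0 for degrees 0…5.
Multiplying by (1 + x + x^2 + x^3) gives running coefficients 1,2,3,4,4,3 for degrees 0…5.
Finally multiplying by (1 + x^2)^3, the product of all factors after the first has coefficients 1,2,6,10,16,21 for degrees 0…5.
[x^5] = 1·21 − 6·16 + 12·10 − 8·6 = -3.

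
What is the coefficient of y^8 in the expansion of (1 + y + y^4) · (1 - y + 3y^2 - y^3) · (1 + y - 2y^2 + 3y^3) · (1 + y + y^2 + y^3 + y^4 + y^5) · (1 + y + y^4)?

(1 + y + y^4) has coefficients 1,1,0,0,1 for degrees 0…4.
(1 - y + 3y^2 - y^3) has coefficients 1,-1,3,-1,0,0,0,0,0 for degrees 0…8.
Multiplying by (1 + y - 2y^2 + 3y^3) gives running coefficients 1,0,0,7,-10,11,-3,0,0 for degrees 0…8.
Multiplying by (1 + y + y^2 + y^3 + y^4 + y^5) gives running coefficients 1,1,1,8,-2,9,5,5,5 for degrees 0…8.
Finally multiplying by (1 + y + y^4), the product of all factors after the first has coefficients 1,2,2,9,7,8,15,18,8 for degrees 0…8.
[y^8] = 1·8 + 1·18 + 1·7 = 33.

33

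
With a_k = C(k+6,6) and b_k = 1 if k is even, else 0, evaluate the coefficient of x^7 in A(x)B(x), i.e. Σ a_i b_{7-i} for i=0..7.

2269

Write out a_i and b_{7-i} for i = 0,…,7 and sum the products.
Σ = 1·0 + 7·1 + 28·0 + 84·1 + 210·0 + 462·1 + 924·0 + 1716·1 = 2269.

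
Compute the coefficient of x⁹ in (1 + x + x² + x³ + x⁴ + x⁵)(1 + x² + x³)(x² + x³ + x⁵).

(1 + x + x² + x³ + x⁴ + x⁵) has coefficients 1,1,1,1,1,1 for degrees 0…5.
(1 + x² + x³) has coefficients 1,0,1,1,0,0,0,0,0,0 for degrees 0…9.
Finally multiplying by (x² + x³ + x⁵), the product of all factors after the first has coefficients 0,0,1,1,1,3,1,1,1,0 for degrees 0…9.
[x⁹] = 1·0 + 1·1 + 1·1 + 1·1 + 1·3 + 1·1 = 7.

7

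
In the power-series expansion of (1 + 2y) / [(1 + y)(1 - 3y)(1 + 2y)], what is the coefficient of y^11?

132860

Partial fractions give a closed form: a_n = (1/4)·(-1)^n + (3/4)·3^n.
At n = 11: a_11 = 132860.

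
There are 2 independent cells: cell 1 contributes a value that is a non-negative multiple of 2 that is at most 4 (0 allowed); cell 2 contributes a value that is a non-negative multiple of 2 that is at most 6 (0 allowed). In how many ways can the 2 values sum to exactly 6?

3

The generating function for the choices is (1 + t² + t⁴)·(1 + t² + t⁴ + t⁶); the count is [t⁶].
(1 + t² + t⁴) has coefficients 1,0,1,0,1 for degrees 0…4.
(1 + t² + t⁴ + t⁶) has coefficients 1,0,1,0,1,0,1 for degrees 0…6.
[t⁶] = 1·1 + 1·1 + 1·1 = 3.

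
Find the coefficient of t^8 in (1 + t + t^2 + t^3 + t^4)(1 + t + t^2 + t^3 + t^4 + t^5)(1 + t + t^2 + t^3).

(1 + t + t^2 + t^3 + t^4) has coefficients 1,1,1,1,1 for degrees 0…4.
(1 + t + t^2 + t^3 + t^4 + t^5) has coefficients 1,1,1,1,1,1,0,0,0 for degrees 0…8.
Finally multiplying by (1 + t + t^2 + t^3), the product of all factors after the first has coefficients 1,2,3,4,4,4,3,2,1 for degrees 0…8.
[t^8] = 1·1 + 1·2 + 1·3 + 1·4 + 1·4 = 14.

14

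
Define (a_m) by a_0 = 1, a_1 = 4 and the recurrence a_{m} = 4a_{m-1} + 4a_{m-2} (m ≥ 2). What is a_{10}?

5878784

The ordinary generating function has denominator 1 - 4y - 4y^2.
Iterating the recurrence: a_0,…,a_{10} = 1, 4, 20, 96, 464, 2240, 10816, 52224, 252160, 1217536, 5878784.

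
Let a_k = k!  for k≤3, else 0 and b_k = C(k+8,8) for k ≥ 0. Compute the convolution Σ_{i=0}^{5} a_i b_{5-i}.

2382

This is [x^5] in the product of the two ordinary generating functions.
Σ = 1·1287 + 1·495 + 2·165 + 6·45 + 0·9 + 0·1 = 2382.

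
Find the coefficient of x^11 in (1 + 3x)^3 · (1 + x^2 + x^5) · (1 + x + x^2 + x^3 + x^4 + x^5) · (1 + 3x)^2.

(1 + 3x)^3 has coefficients 1,9,27,27 for degrees 0…3.
(1 + x^2 + x^5) has coefficients 1,0,1,0,0,1,0,0,0,0,0,0 for degrees 0…11.
Multiplying by (1 + x + x^2 + x^3 + x^4 + x^5) gives running coefficients 1,1,2,2,2,3,2,2,1,1,1,0 for degrees 0…11.
Finally multiplying by (1 + 3x)^2, the product of all factors after the first has coefficients 1,7,17,23,32,33,38,41,31,25,16,15 for degrees 0…11.
[x^11] = 1·15 + 9·16 + 27·25 + 27·31 = 1671.

1671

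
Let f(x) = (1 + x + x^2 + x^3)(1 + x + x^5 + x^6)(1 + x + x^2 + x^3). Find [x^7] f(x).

(1 + x + x^2 + x^3) has coefficients 1,1,1,1 for degrees 0…3.
(1 + x + x^5 + x^6) has coefficients 1,1,0,0,0,1,1,0 for degrees 0…7.
Finally multiplying by (1 + x + x^2 + x^3), the product of all factors after the first has coefficients 1,2,2,2,1,1,2,2 for degrees 0…7.
[x^7] = 1·2 + 1·2 + 1·1 + 1·1 = 6.

6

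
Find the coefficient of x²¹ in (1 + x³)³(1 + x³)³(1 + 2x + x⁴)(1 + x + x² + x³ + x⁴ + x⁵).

36

(1 + x³)³ has coefficients 1,0,0,3,0,0,3,0,0,1 for degrees 0…9.
(1 + x³)³ has coefficients 1,0,0,3,0,0,3,0,0,1,0,0,0,0,0,0,0,0,0,0,0,0 for degrees 0…21.
Multiplying by (1 + 2x + x⁴) gives running coefficients 1,2,0,3,7,0,3,9,0,1,5,0,0,1,0,0,0,0,0,0,0,0 for degrees 0…21.
Finally multiplying by (1 + x + x² + x³ + x⁴ + x⁵), the product of all factors after the first has coefficients 1,3,3,6,13,13,15,22,22,20,18,18,15,7,7,6,1,1,1,0,0,0 for degrees 0…21.
[x²¹] = 1·0 + 3·1 + 3·6 + 1·15 = 36.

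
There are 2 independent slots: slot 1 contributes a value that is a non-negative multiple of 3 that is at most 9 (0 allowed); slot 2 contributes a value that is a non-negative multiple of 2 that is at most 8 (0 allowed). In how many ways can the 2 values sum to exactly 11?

2

The generating function for the choices is (1 + y³ + y⁶ + y⁹)·(1 + y² + y⁴ + y⁶ + y⁸); the count is [y¹¹].
(1 + y³ + y⁶ + y⁹) has coefficients 1,0,0,1,0,0,1,0,0,1 for degrees 0…9.
(1 + y² + y⁴ + y⁶ + y⁸) has coefficients 1,0,1,0,1,0,1,0,1,0,0,0 for degrees 0…11.
[y¹¹] = 1·0 + 1·1 + 1·0 + 1·1 = 2.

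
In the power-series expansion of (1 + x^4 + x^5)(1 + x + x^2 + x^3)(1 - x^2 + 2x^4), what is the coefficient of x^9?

(1 + x^4 + x^5) has coefficients 1,0,0,0,1,1 for degrees 0…5.
(1 + x + x^2 + x^3) has coefficients 1,1,1,1,0,0,0,0,0,0 for degrees 0…9.
Finally multiplying by (1 - x^2 + 2x^4), the product of all factors after the first has coefficients 1,1,0,0,1,1,2,2,0,0 for degrees 0…9.
[x^9] = 1·0 + 1·1 + 1·1 = 2.

2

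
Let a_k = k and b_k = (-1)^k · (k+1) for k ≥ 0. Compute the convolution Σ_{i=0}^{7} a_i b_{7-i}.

This is [x^7] in the product of the two ordinary generating functions.
Σ = 0·(-8) + 1·7 + 2·(-6) + 3·5 + 4·(-4) + 5·3 + 6·(-2) + 7·1 = 4.

4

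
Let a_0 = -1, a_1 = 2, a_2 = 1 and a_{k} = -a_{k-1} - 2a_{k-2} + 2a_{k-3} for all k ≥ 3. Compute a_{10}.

201

The ordinary generating function has denominator 1 + t + 2t^2 - 2t^3.
Iterating the recurrence: a_0,…,a_{10} = -1, 2, 1, -7, 9, 7, -39, 43, 49, -213, 201.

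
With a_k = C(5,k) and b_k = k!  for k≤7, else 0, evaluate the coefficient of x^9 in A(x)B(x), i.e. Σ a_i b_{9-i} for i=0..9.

Write out a_i and b_{9-i} for i = 0,…,9 and sum the products.
Σ = 1·0 + 5·0 + 10·5040 + 10·720 + 5·120 + 1·24 + 0·6 + 0·2 + 0·1 + 0·1 = 58224.

58224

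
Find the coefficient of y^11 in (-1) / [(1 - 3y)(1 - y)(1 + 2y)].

-158886

The denominator gives the recurrence a_n = 2a_(n−1) + 5a_(n−2) − 6a_(n−3) for n ≥ 3; the numerator fixes a_0 = -1, a_1 = -2, a_2 = -9.
Iterating: -1, -2, -9, -22, -77, -210, -673, -1934, -5973, -17578, -53417, -158886, so a_11 = -158886.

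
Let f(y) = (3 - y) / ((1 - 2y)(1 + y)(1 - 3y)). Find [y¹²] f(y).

The denominator gives the recurrence a_n = 4a_(n−1) − a_(n−2) − 6a_(n−3) for n ≥ 3; the numerator fixes a_0 = 3, a_1 = 11, a_2 = 41.
Iterating: 3, 11, 41, 135, 433, 1351, 4161, 12695, 38513, 116391, 350881, 1056055, 3174993, so a_12 = 3174993.

3174993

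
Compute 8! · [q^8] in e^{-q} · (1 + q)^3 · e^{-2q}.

The EGF product rule gives c_8 = Σ_{k_1+k_2+k_3=8} C(8; k_1,k_2,k_3) · ∏ g_i(k_i), where e^{-q} gives (-1)^k; (1+q)^3 gives the falling factorial (3)_k; e^{-2q} gives (-2)^k.
g_1(k) for k = 0…8: 1, -1, 1, -1, 1, -1, 1, -1, 1.
g_2(k) for k = 0…8: 1, 3, 6, 6, 0, 0, 0, 0, 0.
g_3(k) for k = 0…8: 1, -2, 4, -8, 16, -32, 64, -128, 256.
First combine the last two factors: h(k) = Σ_j C(k,j)·g_2(j)·g_3(k−j) for k = 0…8: 1, 1, -2, -2, 16, -32, -32, 544, -2816.
c_8 = Σ_k C(8,k)·g_1(k)·h(8−k) = 1·1·(-2816) + 8·(-1)·544 + 28·1·(-32) + 56·(-1)·(-32) + 70·1·16 + 56·(-1)·(-2) + 28·1·(-2) + 8·(-1)·1 + 1·1·1 = −2816 − 4352 − 896 + 1792 + 1120 + 112 − 56 − 8 + 1 = -5103.

-5103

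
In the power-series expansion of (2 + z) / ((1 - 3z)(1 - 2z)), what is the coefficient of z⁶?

Partial fractions give a closed form: a_n = (7)·3^n + (-5)·2^n.
At n = 6: a_6 = 4783.

4783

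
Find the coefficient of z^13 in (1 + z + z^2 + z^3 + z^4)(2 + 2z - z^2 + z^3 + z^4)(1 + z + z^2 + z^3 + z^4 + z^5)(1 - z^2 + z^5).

13

(1 + z + z^2 + z^3 + z^4) has coefficients 1,1,1,1,1 for degrees 0…4.
(2 + 2z - z^2 + z^3 + z^4) has coefficients 2,2,-1,1,1,0,0,0,0,0,0,0,0,0 for degrees 0…13.
Multiplying by (1 + z + z^2 + z^3 + z^4 + z^5) gives running coefficients 2,4,3,4,5,5,3,1,2,1,0,0,0,0 for degrees 0…13.
Finally multiplying by (1 - z^2 + z^5), the product of all factors after the first has coefficients 2,4,1,0,2,3,2,-1,3,5,3,2,1,2 for degrees 0…13.
[z^13] = 1·2 + 1·1 + 1·2 + 1·3 + 1·5 = 13.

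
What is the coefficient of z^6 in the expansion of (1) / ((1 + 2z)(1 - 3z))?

Partial fractions give a closed form: a_n = (2/5)·(-2)^n + (3/5)·3^n.
At n = 6: a_6 = 463.

463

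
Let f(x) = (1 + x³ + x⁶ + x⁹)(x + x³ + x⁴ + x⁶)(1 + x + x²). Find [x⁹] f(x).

(1 + x³ + x⁶ + x⁹) has coefficients 1,0,0,1,0,0,1,0,0,1 for degrees 0…9.
(x + x³ + x⁴ + x⁶) has coefficients 0,1,0,1,1,0,1,0,0,0 for degrees 0…9.
Finally multiplying by (1 + x + x²), the product of all factors after the first has coefficients 0,1,1,2,2,2,2,1,1,0 for degrees 0…9.
[x⁹] = 1·0 + 1·2 + 1·2 + 1·0 = 4.

4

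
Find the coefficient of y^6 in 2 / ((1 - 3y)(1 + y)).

1094

Partial fractions give a closed form: a_n = (3/2)·3^n + (1/2)·(-1)^n.
At n = 6: a_6 = 1094.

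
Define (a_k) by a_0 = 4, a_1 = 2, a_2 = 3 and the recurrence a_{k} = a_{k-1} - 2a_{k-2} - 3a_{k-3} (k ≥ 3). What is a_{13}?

7477

The ordinary generating function has denominator 1 - q + 2q^2 + 3q^3.
Iterating the recurrence: a_0,…,a_{13} = 4, 2, 3, -13, -25, -8, 81, 172, 34, -553, -1137, -133, 3800, 7477.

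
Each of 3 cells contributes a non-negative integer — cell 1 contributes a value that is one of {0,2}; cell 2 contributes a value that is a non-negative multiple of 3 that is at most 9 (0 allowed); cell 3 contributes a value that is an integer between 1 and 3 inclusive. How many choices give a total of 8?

2

The generating function for the choices is (1 + x^2)·(1 + x^3 + x^6 + x^9)·(x + x^2 + x^3); the count is [x^8].
(1 + x^2) has coefficients 1,0,1 for degrees 0…2.
(1 + x^3 + x^6 + x^9) has coefficients 1,0,0,1,0,0,1,0,0 for degrees 0…8.
Finally multiplying by (x + x^2 + x^3), the product of all factors after the first has coefficients 0,1,1,1,1,1,1,1,1 for degrees 0…8.
[x^8] = 1·1 + 1·1 = 2.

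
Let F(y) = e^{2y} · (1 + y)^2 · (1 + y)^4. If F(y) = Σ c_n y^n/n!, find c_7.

The EGF product rule gives c_7 = Σ_{k_1+k_2+k_3=7} C(7; k_1,k_2,k_3) · ∏ g_i(k_i), where e^{2y} gives (2)^k; (1+y)^2 gives the falling factorial (2)_k; (1+y)^4 gives the falling factorial (4)_k.
g_1(k) for k = 0…7: 1, 2, 4, 8, 16, 32, 64, 128.
g_2(k) for k = 0…7: 1, 2, 2, 0, 0, 0, 0, 0.
g_3(k) for k = 0…7: 1, 4, 12, 24, 24, 0, 0, 0.
First combine the last two factors: h(k) = Σ_j C(k,j)·g_2(j)·g_3(k−j) for k = 0…7: 1, 6, 30, 120, 360, 720, 720, 0.
c_7 = Σ_k C(7,k)·g_1(k)·h(7−k) = 7·2·720 + 21·4·720 + 35·8·360 + 35·16·120 + 21·32·30 + 7·64·6 + 1·128·1 = 10080 + 60480 + 100800 + 67200 + 20160 + 2688 + 128 = 261536.

261536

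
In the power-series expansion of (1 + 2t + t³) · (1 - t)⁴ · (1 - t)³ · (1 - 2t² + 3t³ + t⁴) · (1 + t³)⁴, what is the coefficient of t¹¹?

1545

(1 + 2t + t³) has coefficients 1,2,0,1 for degrees 0…3.
(1 - t)⁴ has coefficients 1,-4,6,-4,1,0,0,0,0,0,0,0 for degrees 0…11.
Multiplying by (1 - t)³ gives running coefficients 1,-7,21,-35,35,-21,7,-1,0,0,0,0 for degrees 0…11.
Multiplying by (1 - 2t² + 3t³ + t⁴) gives running coefficients 1,-7,19,-18,-27,105,-147,111,-42,2,4,-1 for degrees 0…11.
Finally multiplying by (1 + t³)⁴, the product of all factors after the first has coefficients 1,-7,19,-14,-55,181,-213,-39,492,-690,258,537 for degrees 0…11.
[t¹¹] = 1·537 + 2·258 + 1·492 = 1545.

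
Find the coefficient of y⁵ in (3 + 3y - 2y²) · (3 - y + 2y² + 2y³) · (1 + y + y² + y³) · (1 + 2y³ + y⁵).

42

(3 + 3y - 2y²) has coefficients 3,3,-2 for degrees 0…2.
(3 - y + 2y² + 2y³) has coefficients 3,-1,2,2,0,0 for degrees 0…5.
Multiplying by (1 + y + y² + y³) gives running coefficients 3,2,4,6,3,4 for degrees 0…5.
Finally multiplying by (1 + 2y³ + y⁵), the product of all factors after the first has coefficients 3,2,4,12,7,15 for degrees 0…5.
[y⁵] = 3·15 + 3·7 − 2·12 = 42.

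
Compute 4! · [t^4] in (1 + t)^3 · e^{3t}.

The EGF product rule gives c_4 = Σ_{k_1+k_2=4} C(4; k_1,k_2) · ∏ g_i(k_i), where (1+t)^3 gives the falling factorial (3)_k; e^{3t} gives (3)^k.
g_1(k) for k = 0…4: 1, 3, 6, 6, 0.
g_2(k) for k = 0…4: 1, 3, 9, 27, 81.
c_4 = Σ_k C(4,k)·g_1(k)·g_2(4−k) = 1·1·81 + 4·3·27 + 6·6·9 + 4·6·3 = 81 + 324 + 324 + 72 = 801.

801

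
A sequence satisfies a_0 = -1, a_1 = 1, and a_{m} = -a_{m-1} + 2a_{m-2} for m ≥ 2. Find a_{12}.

-2731

The ordinary generating function has denominator 1 + t - 2t^2.
Iterating the recurrence: a_0,…,a_{12} = -1, 1, -3, 5, -11, 21, -43, 85, -171, 341, -683, 1365, -2731.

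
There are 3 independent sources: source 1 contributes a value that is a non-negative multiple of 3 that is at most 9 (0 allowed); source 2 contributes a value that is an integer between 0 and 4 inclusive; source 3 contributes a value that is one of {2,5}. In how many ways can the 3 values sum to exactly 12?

The generating function for the choices is (1 + t³ + t⁶ + t⁹)·(1 + t + t² + t³ + t⁴)·(t² + t⁵); the count is [t¹²].
(1 + t³ + t⁶ + t⁹) has coefficients 1,0,0,1,0,0,1,0,0,1 for degrees 0…9.
(1 + t + t² + t³ + t⁴) has coefficients 1,1,1,1,1,0,0,0,0,0,0,0,0 for degrees 0…12.
Finally multiplying by (t² + t⁵), the product of all factors after the first has coefficients 0,0,1,1,1,2,2,1,1,1,0,0,0 for degrees 0…12.
[t¹²] = 1·0 + 1·1 + 1·2 + 1·1 = 4.

4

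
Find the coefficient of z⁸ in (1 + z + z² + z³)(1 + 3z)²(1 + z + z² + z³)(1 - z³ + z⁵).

-7

(1 + z + z² + z³) has coefficients 1,1,1,1 for degrees 0…3.
(1 + 3z)² has coefficients 1,6,9,0,0,0,0,0,0 for degrees 0…8.
Multiplying by (1 + z + z² + z³) gives running coefficients 1,7,16,16,15,9,0,0,0 for degrees 0…8.
Finally multiplying by (1 - z³ + z⁵), the product of all factors after the first has coefficients 1,7,16,15,8,-6,-9,1,7 for degrees 0…8.
[z⁸] = 1·7 + 1·1 + 1·(-9) + 1·(-6) = -7.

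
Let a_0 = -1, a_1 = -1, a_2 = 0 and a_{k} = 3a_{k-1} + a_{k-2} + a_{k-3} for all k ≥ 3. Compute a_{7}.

-264

The ordinary generating function has denominator 1 - 3t - t^2 - t^3.
Iterating the recurrence: a_0,…,a_{7} = -1, -1, 0, -2, -7, -23, -78, -264.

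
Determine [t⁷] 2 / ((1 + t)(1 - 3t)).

The denominator gives the recurrence a_n = 2a_(n−1) + 3a_(n−2) for n ≥ 2; the numerator fixes a_0 = 2, a_1 = 4.
Iterating: 2, 4, 14, 40, 122, 364, 1094, 3280, so a_7 = 3280.

3280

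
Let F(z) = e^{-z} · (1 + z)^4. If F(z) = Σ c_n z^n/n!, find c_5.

19

The EGF product rule gives c_5 = Σ_{k_1+k_2=5} C(5; k_1,k_2) · ∏ g_i(k_i), where e^{-z} gives (-1)^k; (1+z)^4 gives the falling factorial (4)_k.
g_1(k) for k = 0…5: 1, -1, 1, -1, 1, -1.
g_2(k) for k = 0…5: 1, 4, 12, 24, 24, 0.
c_5 = Σ_k C(5,k)·g_1(k)·g_2(5−k) = 5·(-1)·24 + 10·1·24 + 10·(-1)·12 + 5·1·4 + 1·(-1)·1 = −120 + 240 − 120 + 20 − 1 = 19.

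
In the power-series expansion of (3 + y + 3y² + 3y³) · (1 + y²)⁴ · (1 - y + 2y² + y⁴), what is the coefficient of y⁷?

35

(3 + y + 3y² + 3y³) has coefficients 3,1,3,3 for degrees 0…3.
(1 + y²)⁴ has coefficients 1,0,4,0,6,0,4,0 for degrees 0…7.
Finally multiplying by (1 - y + 2y² + y⁴), the product of all factors after the first has coefficients 1,-1,6,-4,15,-6,20,-4 for degrees 0…7.
[y⁷] = 3·(-4) + 1·20 + 3·(-6) + 3·15 = 35.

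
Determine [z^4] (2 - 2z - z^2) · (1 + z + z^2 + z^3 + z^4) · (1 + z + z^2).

-3

(2 - 2z - z^2) has coefficients 2,-2,-1 for degrees 0…2.
(1 + z + z^2 + z^3 + z^4) has coefficients 1,1,1,1,1 for degrees 0…4.
Finally multiplying by (1 + z + z^2), the product of all factors after the first has coefficients 1,2,3,3,3 for degrees 0…4.
[z^4] = 2·3 − 2·3 − 1·3 = -3.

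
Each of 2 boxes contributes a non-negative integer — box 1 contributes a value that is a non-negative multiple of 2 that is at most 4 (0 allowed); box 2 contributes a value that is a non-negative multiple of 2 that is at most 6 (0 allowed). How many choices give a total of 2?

The generating function for the choices is (1 + x² + x⁴)·(1 + x² + x⁴ + x⁶); the count is [x²].
(1 + x² + x⁴) has coefficients 1,0,1 for degrees 0…2.
(1 + x² + x⁴ + x⁶) has coefficients 1,0,1 for degrees 0…2.
[x²] = 1·1 + 1·1 = 2.

2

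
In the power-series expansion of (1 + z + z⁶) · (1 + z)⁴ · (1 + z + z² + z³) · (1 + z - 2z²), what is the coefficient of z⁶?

-17

(1 + z + z⁶) has coefficients 1,1,0,0,0,0,1 for degrees 0…6.
(1 + z)⁴ has coefficients 1,4,6,4,1,0,0 for degrees 0…6.
Multiplying by (1 + z + z² + z³) gives running coefficients 1,5,11,15,15,11,5 for degrees 0…6.
Finally multiplying by (1 + z - 2z²), the product of all factors after the first has coefficients 1,6,14,16,8,-4,-14 for degrees 0…6.
[z⁶] = 1·(-14) + 1·(-4) + 1·1 = -17.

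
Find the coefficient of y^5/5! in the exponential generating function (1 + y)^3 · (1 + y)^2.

The EGF product rule gives c_5 = Σ_{k_1+k_2=5} C(5; k_1,k_2) · ∏ g_i(k_i), where (1+y)^3 gives the falling factorial (3)_k; (1+y)^2 gives the falling factorial (2)_k.
g_1(k) for k = 0…5: 1, 3, 6, 6, 0, 0.
g_2(k) for k = 0…5: 1, 2, 2, 0, 0, 0.
c_5 = Σ_k C(5,k)·g_1(k)·g_2(5−k) = 10·6·2 = 120.

120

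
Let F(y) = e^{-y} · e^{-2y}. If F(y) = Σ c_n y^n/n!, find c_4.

81

The EGF product rule gives c_4 = Σ_{k_1+k_2=4} C(4; k_1,k_2) · ∏ g_i(k_i), where e^{-y} gives (-1)^k; e^{-2y} gives (-2)^k.
g_1(k) for k = 0…4: 1, -1, 1, -1, 1.
g_2(k) for k = 0…4: 1, -2, 4, -8, 16.
c_4 = Σ_k C(4,k)·g_1(k)·g_2(4−k) = 1·1·16 + 4·(-1)·(-8) + 6·1·4 + 4·(-1)·(-2) + 1·1·1 = 16 + 32 + 24 + 8 + 1 = 81.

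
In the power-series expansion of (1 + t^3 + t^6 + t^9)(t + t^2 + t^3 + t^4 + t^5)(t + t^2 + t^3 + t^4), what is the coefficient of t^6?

6

(1 + t^3 + t^6 + t^9) has coefficients 1,0,0,1,0,0,1 for degrees 0…6.
(t + t^2 + t^3 + t^4 + t^5) has coefficients 0,1,1,1,1,1,0 for degrees 0…6.
Finally multiplying by (t + t^2 + t^3 + t^4), the product of all factors after the first has coefficients 0,0,1,2,3,4,4 for degrees 0…6.
[t^6] = 1·4 + 1·2 + 1·0 = 6.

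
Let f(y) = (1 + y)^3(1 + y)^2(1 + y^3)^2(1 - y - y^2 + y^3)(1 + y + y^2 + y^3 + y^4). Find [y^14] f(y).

5

(1 + y)^3 has coefficients 1,3,3,1 for degrees 0…3.
(1 + y)^2 has coefficients 1,2,1,0,0,0,0,0,0,0,0,0,0,0,0 for degrees 0…14.
Multiplying by (1 + y^3)^2 gives running coefficients 1,2,1,2,4,2,1,2,1,0,0,0,0,0,0 for degrees 0…14.
Multiplying by (1 - y - y^2 + y^3) gives running coefficients 1,1,-2,0,3,-3,-3,3,0,-2,1,1,0,0,0 for degrees 0…14.
Finally multiplying by (1 + y + y^2 + y^3 + y^4), the product of all factors after the first has coefficients 1,2,0,0,3,-1,-5,0,0,-5,-1,3,0,0,2 for degrees 0…14.
[y^14] = 1·2 + 3·0 + 3·0 + 1·3 = 5.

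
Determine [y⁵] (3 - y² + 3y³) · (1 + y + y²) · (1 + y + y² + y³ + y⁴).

12

(3 - y² + 3y³) has coefficients 3,0,-1,3 for degrees 0…3.
(1 + y + y²) has coefficients 1,1,1,0,0,0 for degrees 0…5.
Finally multiplying by (1 + y + y² + y³ + y⁴), the product of all factors after the first has coefficients 1,2,3,3,3,2 for degrees 0…5.
[y⁵] = 3·2 − 1·3 + 3·3 = 12.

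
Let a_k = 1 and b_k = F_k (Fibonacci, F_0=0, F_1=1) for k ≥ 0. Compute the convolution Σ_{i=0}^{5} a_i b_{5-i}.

The convolution is the t^5 coefficient of A(t)B(t).
Σ = 1·5 + 1·3 + 1·2 + 1·1 + 1·1 + 1·0 = 12.

12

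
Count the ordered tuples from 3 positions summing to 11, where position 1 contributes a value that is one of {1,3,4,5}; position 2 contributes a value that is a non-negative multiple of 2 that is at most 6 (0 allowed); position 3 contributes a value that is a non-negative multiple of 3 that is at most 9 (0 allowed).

5

The generating function for the choices is (t + t^3 + t^4 + t^5)·(1 + t^2 + t^4 + t^6)·(1 + t^3 + t^6 + t^9); the count is [t^11].
(t + t^3 + t^4 + t^5) has coefficients 0,1,0,1,1,1 for degrees 0…5.
(1 + t^2 + t^4 + t^6) has coefficients 1,0,1,0,1,0,1,0,0,0,0,0 for degrees 0…11.
Finally multiplying by (1 + t^3 + t^6 + t^9), the product of all factors after the first has coefficients 1,0,1,1,1,1,2,1,1,2,1,1 for degrees 0…11.
[t^11] = 1·1 + 1·1 + 1·1 + 1·2 = 5.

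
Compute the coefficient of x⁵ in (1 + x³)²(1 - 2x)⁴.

48

(1 + x³)² has coefficients 1,0,0,2,0,0 for degrees 0…5.
(1 - 2x)⁴ has coefficients 1,-8,24,-32,16,0 for degrees 0…5.
[x⁵] = 1·0 + 2·24 = 48.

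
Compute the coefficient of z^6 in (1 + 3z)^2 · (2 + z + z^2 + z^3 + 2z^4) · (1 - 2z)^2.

2

(1 + 3z)^2 has coefficients 1,6,9 for degrees 0…2.
(2 + z + z^2 + z^3 + 2z^4) has coefficients 2,1,1,1,2,0,0 for degrees 0…6.
Finally multiplying by (1 - 2z)^2, the product of all factors after the first has coefficients 2,-7,5,1,2,-4,8 for degrees 0…6.
[z^6] = 1·8 + 6·(-4) + 9·2 = 2.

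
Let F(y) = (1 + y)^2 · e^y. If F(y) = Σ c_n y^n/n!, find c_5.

31

The EGF product rule gives c_5 = Σ_{k_1+k_2=5} C(5; k_1,k_2) · ∏ g_i(k_i), where (1+y)^2 gives the falling factorial (2)_k; e^y gives (1)^k.
g_1(k) for k = 0…5: 1, 2, 2, 0, 0, 0.
g_2(k) for k = 0…5: 1, 1, 1, 1, 1, 1.
c_5 = Σ_k C(5,k)·g_1(k)·g_2(5−k) = 1·1·1 + 5·2·1 + 10·2·1 = 1 + 10 + 20 = 31.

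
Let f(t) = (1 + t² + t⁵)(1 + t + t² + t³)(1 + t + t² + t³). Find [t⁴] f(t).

6

(1 + t² + t⁵) has coefficients 1,0,1,0,0 for degrees 0…4.
(1 + t + t² + t³) has coefficients 1,1,1,1,0 for degrees 0…4.
Finally multiplying by (1 + t + t² + t³), the product of all factors after the first has coefficients 1,2,3,4,3 for degrees 0…4.
[t⁴] = 1·3 + 1·3 = 6.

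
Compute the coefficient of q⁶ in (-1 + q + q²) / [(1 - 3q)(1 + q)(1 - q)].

Partial fractions give a closed form: a_n = (-5/8)·3^n + (-1/8)·(-1)^n + (-1/4)·1^n.
At n = 6: a_6 = -456.

-456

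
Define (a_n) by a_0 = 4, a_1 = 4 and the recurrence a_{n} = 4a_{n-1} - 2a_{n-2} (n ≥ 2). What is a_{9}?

The ordinary generating function has denominator 1 - 4t + 2t^2.
Iterating the recurrence: a_0,…,a_{9} = 4, 4, 8, 24, 80, 272, 928, 3168, 10816, 36928.

36928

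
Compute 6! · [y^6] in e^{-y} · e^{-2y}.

The EGF product rule gives c_6 = Σ_{k_1+k_2=6} C(6; k_1,k_2) · ∏ g_i(k_i), where e^{-y} gives (-1)^k; e^{-2y} gives (-2)^k.
g_1(k) for k = 0…6: 1, -1, 1, -1, 1, -1, 1.
g_2(k) for k = 0…6: 1, -2, 4, -8, 16, -32, 64.
c_6 = Σ_k C(6,k)·g_1(k)·g_2(6−k) = 1·1·64 + 6·(-1)·(-32) + 15·1·16 + 20·(-1)·(-8) + 15·1·4 + 6·(-1)·(-2) + 1·1·1 = 64 + 192 + 240 + 160 + 60 + 12 + 1 = 729.

729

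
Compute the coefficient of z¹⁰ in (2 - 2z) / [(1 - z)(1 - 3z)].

118098

Partial fractions give a closed form: a_n = (2)·3^n.
At n = 10: a_10 = 118098.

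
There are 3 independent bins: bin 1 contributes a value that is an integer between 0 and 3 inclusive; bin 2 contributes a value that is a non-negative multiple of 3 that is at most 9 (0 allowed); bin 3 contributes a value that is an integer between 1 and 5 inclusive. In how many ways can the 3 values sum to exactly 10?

7

The generating function for the choices is (1 + q + q^2 + q^3)·(1 + q^3 + q^6 + q^9)·(q + q^2 + q^3 + q^4 + q^5); the count is [q^10].
(1 + q + q^2 + q^3) has coefficients 1,1,1,1 for degrees 0…3.
(1 + q^3 + q^6 + q^9) has coefficients 1,0,0,1,0,0,1,0,0,1,0 for degrees 0…10.
Finally multiplying by (q + q^2 + q^3 + q^4 + q^5), the product of all factors after the first has coefficients 0,1,1,1,2,2,1,2,2,1,2 for degrees 0…10.
[q^10] = 1·2 + 1·1 + 1·2 + 1·2 = 7.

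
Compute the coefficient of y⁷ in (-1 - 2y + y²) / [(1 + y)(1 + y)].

-12

The denominator gives the recurrence a_n = −2a_(n−1) − a_(n−2) for n ≥ 3; the numerator fixes a_0 = -1, a_1 = 0, a_2 = 2.
Iterating: -1, 0, 2, -4, 6, -8, 10, -12, so a_7 = -12.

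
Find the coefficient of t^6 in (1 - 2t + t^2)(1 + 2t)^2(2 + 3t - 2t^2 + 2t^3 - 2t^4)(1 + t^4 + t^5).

-5

(1 - 2t + t^2) has coefficients 1,-2,1 for degrees 0…2.
(1 + 2t)^2 has coefficients 1,4,4,0,0,0,0 for degrees 0…6.
Multiplying by (2 + 3t - 2t^2 + 2t^3 - 2t^4) gives running coefficients 2,11,18,6,-2,0,-8 for degrees 0…6.
Finally multiplying by (1 + t^4 + t^5), the product of all factors after the first has coefficients 2,11,18,6,0,13,21 for degrees 0…6.
[t^6] = 1·21 − 2·13 + 1·0 = -5.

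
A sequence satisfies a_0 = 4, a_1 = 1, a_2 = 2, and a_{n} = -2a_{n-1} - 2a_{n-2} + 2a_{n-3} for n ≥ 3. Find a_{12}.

The ordinary generating function has denominator 1 + 2y + 2y^2 - 2y^3.
Iterating the recurrence: a_0,…,a_{12} = 4, 1, 2, 2, -6, 12, -8, -20, 80, -136, 72, 288, -992.

-992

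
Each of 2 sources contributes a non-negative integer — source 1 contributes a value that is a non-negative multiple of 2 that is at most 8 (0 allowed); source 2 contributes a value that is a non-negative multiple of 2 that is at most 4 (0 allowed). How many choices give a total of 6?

The generating function for the choices is (1 + q² + q⁴ + q⁶ + q⁸)·(1 + q² + q⁴); the count is [q⁶].
(1 + q² + q⁴ + q⁶ + q⁸) has coefficients 1,0,1,0,1,0,1 for degrees 0…6.
(1 + q² + q⁴) has coefficients 1,0,1,0,1,0,0 for degrees 0…6.
[q⁶] = 1·0 + 1·1 + 1·1 + 1·1 = 3.

3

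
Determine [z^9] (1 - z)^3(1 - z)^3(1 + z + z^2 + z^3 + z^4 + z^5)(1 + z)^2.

-5

(1 - z)^3 has coefficients 1,-3,3,-1 for degrees 0…3.
(1 - z)^3 has coefficients 1,-3,3,-1,0,0,0,0,0,0 for degrees 0…9.
Multiplying by (1 + z + z^2 + z^3 + z^4 + z^5) gives running coefficients 1,-2,1,0,0,0,-1,2,-1,0 for degrees 0…9.
Finally multiplying by (1 + z)^2, the product of all factors after the first has coefficients 1,0,-2,0,1,0,-1,0,2,0 for degrees 0…9.
[z^9] = 1·0 − 3·2 + 3·0 − 1·(-1) = -5.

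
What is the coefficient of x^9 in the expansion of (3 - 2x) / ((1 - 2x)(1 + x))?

681

The denominator gives the recurrence a_n = a_(n−1) + 2a_(n−2) for n ≥ 2; the numerator fixes a_0 = 3, a_1 = 1.
Iterating: 3, 1, 7, 9, 23, 41, 87, 169, 343, 681, so a_9 = 681.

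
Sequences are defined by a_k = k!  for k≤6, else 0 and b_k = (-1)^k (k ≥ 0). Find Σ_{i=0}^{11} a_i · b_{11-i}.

The convolution is the t^11 coefficient of A(t)B(t).
Σ = 1·(-1) + 1·1 + 2·(-1) + 6·1 + 24·(-1) + 120·1 + 720·(-1) + 0·1 + 0·(-1) + 0·1 + 0·(-1) + 0·1 = -620.

-620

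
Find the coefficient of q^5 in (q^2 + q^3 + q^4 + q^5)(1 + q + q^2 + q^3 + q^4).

4

(q^2 + q^3 + q^4 + q^5) has coefficients 0,0,1,1,1,1 for degrees 0…5.
(1 + q + q^2 + q^3 + q^4) has coefficients 1,1,1,1,1,0 for degrees 0…5.
[q^5] = 1·1 + 1·1 + 1·1 + 1·1 = 4.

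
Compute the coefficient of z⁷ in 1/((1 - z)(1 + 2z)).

-85

The denominator gives the recurrence a_n = −a_(n−1) + 2a_(n−2) for n ≥ 2; the numerator fixes a_0 = 1, a_1 = -1.
Iterating: 1, -1, 3, -5, 11, -21, 43, -85, so a_7 = -85.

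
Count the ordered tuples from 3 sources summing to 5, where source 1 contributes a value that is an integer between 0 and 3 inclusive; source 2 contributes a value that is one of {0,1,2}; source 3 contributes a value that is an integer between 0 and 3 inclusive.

The generating function for the choices is (1 + y + y² + y³)·(1 + y + y²)·(1 + y + y² + y³); the count is [y⁵].
(1 + y + y² + y³) has coefficients 1,1,1,1 for degrees 0…3.
(1 + y + y²) has coefficients 1,1,1,0,0,0 for degrees 0…5.
Finally multiplying by (1 + y + y² + y³), the product of all factors after the first has coefficients 1,2,3,3,2,1 for degrees 0…5.
[y⁵] = 1·1 + 1·2 + 1·3 + 1·3 = 9.

9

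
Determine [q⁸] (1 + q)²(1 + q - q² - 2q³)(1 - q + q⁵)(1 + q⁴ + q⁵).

-10

(1 + q)² has coefficients 1,2,1 for degrees 0…2.
(1 + q - q² - 2q³) has coefficients 1,1,-1,-2,0,0,0,0,0 for degrees 0…8.
Multiplying by (1 - q + q⁵) gives running coefficients 1,0,-2,-1,2,1,1,-1,-2 for degrees 0…8.
Finally multiplying by (1 + q⁴ + q⁵), the product of all factors after the first has coefficients 1,0,-2,-1,3,2,-1,-4,-1 for degrees 0…8.
[q⁸] = 1·(-1) + 2·(-4) + 1·(-1) = -10.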